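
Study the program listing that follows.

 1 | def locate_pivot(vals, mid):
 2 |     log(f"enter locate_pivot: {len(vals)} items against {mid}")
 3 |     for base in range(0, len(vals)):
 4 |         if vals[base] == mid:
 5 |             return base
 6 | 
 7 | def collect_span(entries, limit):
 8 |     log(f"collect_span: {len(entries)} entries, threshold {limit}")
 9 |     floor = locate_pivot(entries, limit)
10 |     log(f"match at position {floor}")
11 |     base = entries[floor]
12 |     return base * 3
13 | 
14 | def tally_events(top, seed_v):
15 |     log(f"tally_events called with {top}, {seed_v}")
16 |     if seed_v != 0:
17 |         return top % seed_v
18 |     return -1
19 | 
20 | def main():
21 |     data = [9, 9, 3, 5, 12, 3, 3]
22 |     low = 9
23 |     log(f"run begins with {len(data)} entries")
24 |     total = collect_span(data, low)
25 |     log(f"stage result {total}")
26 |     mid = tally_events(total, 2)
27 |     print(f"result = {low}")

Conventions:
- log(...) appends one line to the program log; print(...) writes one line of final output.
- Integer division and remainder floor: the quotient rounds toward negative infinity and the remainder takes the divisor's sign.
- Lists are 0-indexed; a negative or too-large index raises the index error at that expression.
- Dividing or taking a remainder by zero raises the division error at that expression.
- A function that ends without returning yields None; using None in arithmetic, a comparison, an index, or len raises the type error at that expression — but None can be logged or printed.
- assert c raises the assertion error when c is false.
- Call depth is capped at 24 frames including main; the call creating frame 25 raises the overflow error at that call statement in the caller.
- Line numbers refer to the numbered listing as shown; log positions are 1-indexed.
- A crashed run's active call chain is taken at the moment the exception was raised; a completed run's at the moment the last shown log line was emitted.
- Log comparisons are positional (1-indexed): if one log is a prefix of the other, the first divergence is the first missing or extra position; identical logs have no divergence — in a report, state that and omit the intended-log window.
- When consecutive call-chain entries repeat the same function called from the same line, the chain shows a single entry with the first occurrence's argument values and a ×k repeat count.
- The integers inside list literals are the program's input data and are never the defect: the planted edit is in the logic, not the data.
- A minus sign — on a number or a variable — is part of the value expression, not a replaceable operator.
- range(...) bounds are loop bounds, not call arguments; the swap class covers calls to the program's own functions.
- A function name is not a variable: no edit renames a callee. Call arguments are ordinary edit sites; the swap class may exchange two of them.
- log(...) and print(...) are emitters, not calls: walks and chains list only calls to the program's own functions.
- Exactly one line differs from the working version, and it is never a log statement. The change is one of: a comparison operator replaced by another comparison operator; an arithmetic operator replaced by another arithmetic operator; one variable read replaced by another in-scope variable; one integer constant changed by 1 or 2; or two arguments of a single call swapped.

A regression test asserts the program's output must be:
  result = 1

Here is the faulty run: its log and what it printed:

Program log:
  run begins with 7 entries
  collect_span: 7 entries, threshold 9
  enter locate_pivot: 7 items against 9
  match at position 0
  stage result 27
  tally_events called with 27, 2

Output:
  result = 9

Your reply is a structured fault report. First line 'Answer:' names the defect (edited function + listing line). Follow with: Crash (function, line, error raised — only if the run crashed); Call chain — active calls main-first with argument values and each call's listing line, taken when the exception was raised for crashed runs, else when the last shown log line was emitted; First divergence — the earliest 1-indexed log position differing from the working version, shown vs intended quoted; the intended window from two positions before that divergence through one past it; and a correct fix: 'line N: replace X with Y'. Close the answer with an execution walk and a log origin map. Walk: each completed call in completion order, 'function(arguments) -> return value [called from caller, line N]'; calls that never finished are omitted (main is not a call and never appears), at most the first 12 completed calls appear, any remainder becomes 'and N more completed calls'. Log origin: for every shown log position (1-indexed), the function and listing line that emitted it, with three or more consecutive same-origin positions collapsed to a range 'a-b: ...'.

Answer: the defect is in main at line 27.
The tell: No log line changed; the fault shows up purely in the output.
Call chain: main -> tally_events(27, 2) (called at line 26).
First divergence: there is none — every log position agrees.
Execution walk:
  locate_pivot([9, 9, 3, 5, 12, 3, 3], 9) -> 0  [called from collect_span, line 9]
  collect_span([9, 9, 3, 5, 12, 3, 3], 9) -> 27  [called from main, line 24]
  tally_events(27, 2) -> 1  [called from main, line 26]
Log line origins:
  1: emitted by main (line 23)
  2: emitted by collect_span (line 8)
  3: emitted by locate_pivot (line 2)
  4: emitted by collect_span (line 10)
  5: emitted by main (line 25)
  6: emitted by tally_events (line 15)
A correct fix: line 27: replace `low` with `mid`.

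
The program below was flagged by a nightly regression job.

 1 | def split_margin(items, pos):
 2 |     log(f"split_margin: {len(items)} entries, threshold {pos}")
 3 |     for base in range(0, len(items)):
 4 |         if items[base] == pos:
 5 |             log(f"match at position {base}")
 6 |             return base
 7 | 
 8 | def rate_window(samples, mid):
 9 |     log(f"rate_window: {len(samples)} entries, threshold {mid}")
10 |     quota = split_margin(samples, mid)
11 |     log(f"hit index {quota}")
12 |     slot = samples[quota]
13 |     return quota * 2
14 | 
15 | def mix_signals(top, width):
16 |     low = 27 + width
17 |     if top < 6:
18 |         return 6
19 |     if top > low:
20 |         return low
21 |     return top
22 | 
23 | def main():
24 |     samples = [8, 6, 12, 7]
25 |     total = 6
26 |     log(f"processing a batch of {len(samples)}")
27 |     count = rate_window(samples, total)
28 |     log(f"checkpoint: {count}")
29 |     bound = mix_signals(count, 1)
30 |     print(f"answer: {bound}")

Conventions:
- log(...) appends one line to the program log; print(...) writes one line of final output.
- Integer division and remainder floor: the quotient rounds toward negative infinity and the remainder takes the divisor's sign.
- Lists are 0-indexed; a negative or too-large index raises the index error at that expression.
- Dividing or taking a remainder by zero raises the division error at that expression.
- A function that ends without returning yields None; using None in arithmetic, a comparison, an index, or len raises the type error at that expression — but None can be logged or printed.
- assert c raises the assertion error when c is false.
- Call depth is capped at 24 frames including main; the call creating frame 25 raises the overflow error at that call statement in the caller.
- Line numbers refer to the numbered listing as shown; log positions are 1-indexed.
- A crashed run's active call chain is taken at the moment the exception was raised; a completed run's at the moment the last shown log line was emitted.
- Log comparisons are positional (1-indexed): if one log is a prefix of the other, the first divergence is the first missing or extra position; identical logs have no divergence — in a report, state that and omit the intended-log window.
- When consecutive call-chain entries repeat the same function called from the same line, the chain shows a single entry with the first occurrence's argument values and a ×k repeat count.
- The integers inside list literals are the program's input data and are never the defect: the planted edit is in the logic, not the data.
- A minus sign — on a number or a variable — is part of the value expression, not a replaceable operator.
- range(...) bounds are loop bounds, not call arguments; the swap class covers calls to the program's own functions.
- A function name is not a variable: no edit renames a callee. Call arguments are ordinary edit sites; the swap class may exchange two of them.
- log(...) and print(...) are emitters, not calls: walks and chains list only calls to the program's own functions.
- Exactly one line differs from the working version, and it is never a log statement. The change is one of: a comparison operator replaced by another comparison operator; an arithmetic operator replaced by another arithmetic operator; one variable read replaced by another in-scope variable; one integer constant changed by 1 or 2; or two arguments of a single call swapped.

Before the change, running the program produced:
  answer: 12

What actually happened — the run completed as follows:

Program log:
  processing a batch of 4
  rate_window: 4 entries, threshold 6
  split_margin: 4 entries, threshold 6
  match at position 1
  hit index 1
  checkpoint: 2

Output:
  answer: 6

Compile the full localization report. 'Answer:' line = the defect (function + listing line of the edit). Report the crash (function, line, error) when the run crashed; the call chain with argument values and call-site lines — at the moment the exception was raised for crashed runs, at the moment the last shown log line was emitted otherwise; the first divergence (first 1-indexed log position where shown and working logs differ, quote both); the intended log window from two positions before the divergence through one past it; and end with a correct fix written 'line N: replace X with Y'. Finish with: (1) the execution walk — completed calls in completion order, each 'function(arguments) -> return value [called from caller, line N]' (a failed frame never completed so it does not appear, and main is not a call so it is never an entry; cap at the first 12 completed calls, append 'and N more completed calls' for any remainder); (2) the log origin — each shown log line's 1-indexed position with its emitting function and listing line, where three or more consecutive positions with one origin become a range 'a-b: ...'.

Answer: the defect is in rate_window at line 13.
The tell: Log line 6 is where behavior first shows: 'checkpoint: 2' appears instead of 'checkpoint: 12'.
Call chain: main.
First divergence: position 6; shown 'checkpoint: 2' vs intended 'checkpoint: 12'.
Intended log window:
  4: match at position 1
  5: hit index 1
  6: checkpoint: 12
Execution walk:
  split_margin([8, 6, 12, 7], 6) -> 1  [called from rate_window, line 10]
  rate_window([8, 6, 12, 7], 6) -> 2  [called from main, line 27]
  mix_signals(2, 1) -> 6  [called from main, line 29]
Log origin:
  1: from main, line 26
  2: from rate_window, line 9
  3: from split_margin, line 2
  4: from split_margin, line 5
  5: from rate_window, line 11
  6: from main, line 28
A correct fix: line 13: replace `quota` with `slot`.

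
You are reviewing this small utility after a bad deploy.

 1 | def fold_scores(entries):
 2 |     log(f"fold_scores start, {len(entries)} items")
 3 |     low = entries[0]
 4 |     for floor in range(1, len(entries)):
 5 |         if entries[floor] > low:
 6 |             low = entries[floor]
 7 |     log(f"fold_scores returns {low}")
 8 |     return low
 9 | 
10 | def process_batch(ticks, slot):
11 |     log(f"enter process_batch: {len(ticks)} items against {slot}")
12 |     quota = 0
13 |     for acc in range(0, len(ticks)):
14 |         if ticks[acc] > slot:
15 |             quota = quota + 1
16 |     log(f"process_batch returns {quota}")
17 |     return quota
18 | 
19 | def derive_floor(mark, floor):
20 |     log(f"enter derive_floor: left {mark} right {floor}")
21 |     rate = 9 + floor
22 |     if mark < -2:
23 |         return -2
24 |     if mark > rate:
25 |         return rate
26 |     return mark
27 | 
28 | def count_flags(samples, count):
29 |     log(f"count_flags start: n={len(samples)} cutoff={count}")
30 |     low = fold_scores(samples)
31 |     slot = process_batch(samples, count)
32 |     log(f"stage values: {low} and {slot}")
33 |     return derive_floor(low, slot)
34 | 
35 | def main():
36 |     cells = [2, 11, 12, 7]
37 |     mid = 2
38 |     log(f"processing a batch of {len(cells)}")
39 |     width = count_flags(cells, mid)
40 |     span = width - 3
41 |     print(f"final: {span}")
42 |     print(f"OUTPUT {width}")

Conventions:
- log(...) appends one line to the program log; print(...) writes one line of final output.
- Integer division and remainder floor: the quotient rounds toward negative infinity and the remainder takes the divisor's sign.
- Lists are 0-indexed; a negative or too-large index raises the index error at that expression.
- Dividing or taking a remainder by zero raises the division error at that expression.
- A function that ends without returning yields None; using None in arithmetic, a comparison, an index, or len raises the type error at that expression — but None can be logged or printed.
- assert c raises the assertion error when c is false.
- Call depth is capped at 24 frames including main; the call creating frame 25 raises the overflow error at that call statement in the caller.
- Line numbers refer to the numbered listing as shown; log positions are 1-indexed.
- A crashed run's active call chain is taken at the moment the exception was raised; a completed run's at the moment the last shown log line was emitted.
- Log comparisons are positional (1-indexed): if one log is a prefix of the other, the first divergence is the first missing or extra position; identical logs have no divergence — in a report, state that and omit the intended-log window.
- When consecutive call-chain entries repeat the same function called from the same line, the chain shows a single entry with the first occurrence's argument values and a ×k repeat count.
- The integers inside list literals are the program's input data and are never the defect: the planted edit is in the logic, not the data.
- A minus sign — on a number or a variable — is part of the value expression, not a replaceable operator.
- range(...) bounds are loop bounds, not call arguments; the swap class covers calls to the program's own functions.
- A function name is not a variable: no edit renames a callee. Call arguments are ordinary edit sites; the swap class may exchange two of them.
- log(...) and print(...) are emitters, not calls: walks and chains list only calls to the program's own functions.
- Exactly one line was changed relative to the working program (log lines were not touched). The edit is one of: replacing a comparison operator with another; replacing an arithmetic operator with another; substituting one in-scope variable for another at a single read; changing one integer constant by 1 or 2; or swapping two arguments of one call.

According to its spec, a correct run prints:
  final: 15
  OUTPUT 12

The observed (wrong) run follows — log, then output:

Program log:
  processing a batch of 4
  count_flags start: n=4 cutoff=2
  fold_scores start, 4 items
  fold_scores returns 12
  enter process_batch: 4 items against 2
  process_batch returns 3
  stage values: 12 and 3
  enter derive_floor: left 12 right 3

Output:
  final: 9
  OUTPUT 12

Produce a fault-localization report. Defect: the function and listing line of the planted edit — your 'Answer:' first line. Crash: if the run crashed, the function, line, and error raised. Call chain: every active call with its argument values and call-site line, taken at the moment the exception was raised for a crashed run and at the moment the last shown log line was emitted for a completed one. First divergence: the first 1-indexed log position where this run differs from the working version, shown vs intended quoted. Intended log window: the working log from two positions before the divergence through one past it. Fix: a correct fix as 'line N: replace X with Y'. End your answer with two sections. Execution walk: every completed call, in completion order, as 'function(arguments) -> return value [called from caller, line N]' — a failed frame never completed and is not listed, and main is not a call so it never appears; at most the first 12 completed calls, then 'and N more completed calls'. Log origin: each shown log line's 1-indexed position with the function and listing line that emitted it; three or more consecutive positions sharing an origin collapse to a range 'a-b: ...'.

Answer: the defect is in main at line 40.
Core observation: No log line changed; the fault shows up purely in the output.
Call chain: main -> count_flags([2, 11, 12, 7], 2) (called at line 39) -> derive_floor(12, 3) (called at line 33).
First divergence: none; the two logs match at every position.
Execution walk:
  fold_scores([2, 11, 12, 7]) -> 12  [called from count_flags, line 30]
  process_batch([2, 11, 12, 7], 2) -> 3  [called from count_flags, line 31]
  derive_floor(12, 3) -> 12  [called from count_flags, line 33]
  count_flags([2, 11, 12, 7], 2) -> 12  [called from main, line 39]
Origin of each log line:
  1: from main, line 38
  2: from count_flags, line 29
  3: from fold_scores, line 2
  4: from fold_scores, line 7
  5: from process_batch, line 11
  6: from process_batch, line 16
  7: from count_flags, line 32
  8: from derive_floor, line 20
A correct fix: line 40: replace `-` with `+`.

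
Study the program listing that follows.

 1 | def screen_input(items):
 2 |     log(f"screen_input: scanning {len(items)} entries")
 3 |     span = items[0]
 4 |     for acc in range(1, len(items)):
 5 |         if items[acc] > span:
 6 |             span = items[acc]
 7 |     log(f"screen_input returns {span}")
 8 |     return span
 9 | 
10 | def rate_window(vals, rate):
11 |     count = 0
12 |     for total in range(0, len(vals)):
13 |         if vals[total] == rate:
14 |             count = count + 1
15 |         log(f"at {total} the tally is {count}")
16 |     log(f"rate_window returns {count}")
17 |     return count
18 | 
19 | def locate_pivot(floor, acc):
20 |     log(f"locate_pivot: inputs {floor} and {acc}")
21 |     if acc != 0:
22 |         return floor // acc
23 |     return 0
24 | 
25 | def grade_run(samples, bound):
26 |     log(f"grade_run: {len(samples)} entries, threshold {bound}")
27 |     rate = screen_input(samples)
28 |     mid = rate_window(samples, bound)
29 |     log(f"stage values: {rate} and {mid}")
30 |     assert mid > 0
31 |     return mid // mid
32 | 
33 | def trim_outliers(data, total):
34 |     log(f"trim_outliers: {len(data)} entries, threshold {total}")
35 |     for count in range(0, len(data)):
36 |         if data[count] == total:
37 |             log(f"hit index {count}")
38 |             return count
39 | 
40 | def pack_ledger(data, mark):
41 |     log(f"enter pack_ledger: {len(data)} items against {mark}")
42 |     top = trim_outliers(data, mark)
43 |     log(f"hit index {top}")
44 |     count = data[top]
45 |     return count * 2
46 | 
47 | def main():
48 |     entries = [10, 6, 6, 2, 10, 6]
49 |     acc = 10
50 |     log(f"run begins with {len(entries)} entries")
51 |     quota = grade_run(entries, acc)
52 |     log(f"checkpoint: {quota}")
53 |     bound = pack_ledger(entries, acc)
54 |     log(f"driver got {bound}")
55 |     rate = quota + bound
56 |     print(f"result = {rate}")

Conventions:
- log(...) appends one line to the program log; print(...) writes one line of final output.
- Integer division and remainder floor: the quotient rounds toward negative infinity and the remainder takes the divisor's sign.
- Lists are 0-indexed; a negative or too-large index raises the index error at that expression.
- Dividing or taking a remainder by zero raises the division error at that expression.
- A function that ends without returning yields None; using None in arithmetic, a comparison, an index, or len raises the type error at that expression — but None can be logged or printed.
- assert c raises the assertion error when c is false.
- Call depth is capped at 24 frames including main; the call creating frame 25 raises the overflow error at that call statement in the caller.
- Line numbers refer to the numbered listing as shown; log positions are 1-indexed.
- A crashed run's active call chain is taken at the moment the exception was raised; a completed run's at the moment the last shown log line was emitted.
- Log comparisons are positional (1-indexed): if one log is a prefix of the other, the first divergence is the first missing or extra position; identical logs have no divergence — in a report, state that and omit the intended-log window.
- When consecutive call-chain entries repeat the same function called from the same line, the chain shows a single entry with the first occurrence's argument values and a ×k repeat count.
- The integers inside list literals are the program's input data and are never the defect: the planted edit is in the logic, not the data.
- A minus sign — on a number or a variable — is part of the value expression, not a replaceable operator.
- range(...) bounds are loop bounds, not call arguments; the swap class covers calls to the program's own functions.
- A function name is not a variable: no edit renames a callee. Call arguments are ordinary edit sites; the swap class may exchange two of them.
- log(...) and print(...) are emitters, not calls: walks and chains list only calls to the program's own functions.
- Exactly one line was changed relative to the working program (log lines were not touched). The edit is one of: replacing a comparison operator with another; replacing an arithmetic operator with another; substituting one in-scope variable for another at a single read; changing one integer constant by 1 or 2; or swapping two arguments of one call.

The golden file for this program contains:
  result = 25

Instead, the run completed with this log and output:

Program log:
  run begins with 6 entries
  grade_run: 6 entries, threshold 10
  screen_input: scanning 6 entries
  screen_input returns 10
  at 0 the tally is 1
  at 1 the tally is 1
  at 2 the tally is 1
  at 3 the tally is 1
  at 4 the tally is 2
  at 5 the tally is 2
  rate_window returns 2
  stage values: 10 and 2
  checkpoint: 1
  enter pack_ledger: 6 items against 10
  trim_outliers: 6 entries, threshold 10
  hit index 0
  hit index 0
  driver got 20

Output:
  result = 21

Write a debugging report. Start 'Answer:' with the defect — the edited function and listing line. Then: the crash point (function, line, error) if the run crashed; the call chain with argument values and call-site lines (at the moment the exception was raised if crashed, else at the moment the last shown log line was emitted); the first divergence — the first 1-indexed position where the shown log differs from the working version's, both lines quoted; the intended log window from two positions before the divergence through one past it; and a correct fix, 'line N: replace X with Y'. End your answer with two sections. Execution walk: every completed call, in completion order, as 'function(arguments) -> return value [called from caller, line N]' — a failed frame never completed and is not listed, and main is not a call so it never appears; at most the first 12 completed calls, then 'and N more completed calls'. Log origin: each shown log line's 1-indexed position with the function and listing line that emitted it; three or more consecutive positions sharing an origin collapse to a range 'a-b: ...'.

Answer: the defect is in grade_run at line 31.
Core observation: Position 13 is the first bad log line: 'checkpoint: 1' should read 'checkpoint: 5'.
Call chain: main.
First divergence: position 13 — the shown line 'checkpoint: 1' should read 'checkpoint: 5'.
Intended log window:
  11: rate_window returns 2
  12: stage values: 10 and 2
  13: checkpoint: 5
  14: enter pack_ledger: 6 items against 10
Execution walk:
  screen_input([10, 6, 6, 2, 10, 6]) -> 10  [called from grade_run, line 27]
  rate_window([10, 6, 6, 2, 10, 6], 10) -> 2  [called from grade_run, line 28]
  grade_run([10, 6, 6, 2, 10, 6], 10) -> 1  [called from main, line 51]
  trim_outliers([10, 6, 6, 2, 10, 6], 10) -> 0  [called from pack_ledger, line 42]
  pack_ledger([10, 6, 6, 2, 10, 6], 10) -> 20  [called from main, line 53]
Origin of each log line:
  1: from main, line 50
  2: from grade_run, line 26
  3: from screen_input, line 2
  4: from screen_input, line 7
  5-10: from rate_window, line 15
  11: from rate_window, line 16
  12: from grade_run, line 29
  13: from main, line 52
  14: from pack_ledger, line 41
  15: from trim_outliers, line 34
  16: from trim_outliers, line 37
  17: from pack_ledger, line 43
  18: from main, line 54
A correct fix: line 31: replace `mid // mid` with `rate // mid`.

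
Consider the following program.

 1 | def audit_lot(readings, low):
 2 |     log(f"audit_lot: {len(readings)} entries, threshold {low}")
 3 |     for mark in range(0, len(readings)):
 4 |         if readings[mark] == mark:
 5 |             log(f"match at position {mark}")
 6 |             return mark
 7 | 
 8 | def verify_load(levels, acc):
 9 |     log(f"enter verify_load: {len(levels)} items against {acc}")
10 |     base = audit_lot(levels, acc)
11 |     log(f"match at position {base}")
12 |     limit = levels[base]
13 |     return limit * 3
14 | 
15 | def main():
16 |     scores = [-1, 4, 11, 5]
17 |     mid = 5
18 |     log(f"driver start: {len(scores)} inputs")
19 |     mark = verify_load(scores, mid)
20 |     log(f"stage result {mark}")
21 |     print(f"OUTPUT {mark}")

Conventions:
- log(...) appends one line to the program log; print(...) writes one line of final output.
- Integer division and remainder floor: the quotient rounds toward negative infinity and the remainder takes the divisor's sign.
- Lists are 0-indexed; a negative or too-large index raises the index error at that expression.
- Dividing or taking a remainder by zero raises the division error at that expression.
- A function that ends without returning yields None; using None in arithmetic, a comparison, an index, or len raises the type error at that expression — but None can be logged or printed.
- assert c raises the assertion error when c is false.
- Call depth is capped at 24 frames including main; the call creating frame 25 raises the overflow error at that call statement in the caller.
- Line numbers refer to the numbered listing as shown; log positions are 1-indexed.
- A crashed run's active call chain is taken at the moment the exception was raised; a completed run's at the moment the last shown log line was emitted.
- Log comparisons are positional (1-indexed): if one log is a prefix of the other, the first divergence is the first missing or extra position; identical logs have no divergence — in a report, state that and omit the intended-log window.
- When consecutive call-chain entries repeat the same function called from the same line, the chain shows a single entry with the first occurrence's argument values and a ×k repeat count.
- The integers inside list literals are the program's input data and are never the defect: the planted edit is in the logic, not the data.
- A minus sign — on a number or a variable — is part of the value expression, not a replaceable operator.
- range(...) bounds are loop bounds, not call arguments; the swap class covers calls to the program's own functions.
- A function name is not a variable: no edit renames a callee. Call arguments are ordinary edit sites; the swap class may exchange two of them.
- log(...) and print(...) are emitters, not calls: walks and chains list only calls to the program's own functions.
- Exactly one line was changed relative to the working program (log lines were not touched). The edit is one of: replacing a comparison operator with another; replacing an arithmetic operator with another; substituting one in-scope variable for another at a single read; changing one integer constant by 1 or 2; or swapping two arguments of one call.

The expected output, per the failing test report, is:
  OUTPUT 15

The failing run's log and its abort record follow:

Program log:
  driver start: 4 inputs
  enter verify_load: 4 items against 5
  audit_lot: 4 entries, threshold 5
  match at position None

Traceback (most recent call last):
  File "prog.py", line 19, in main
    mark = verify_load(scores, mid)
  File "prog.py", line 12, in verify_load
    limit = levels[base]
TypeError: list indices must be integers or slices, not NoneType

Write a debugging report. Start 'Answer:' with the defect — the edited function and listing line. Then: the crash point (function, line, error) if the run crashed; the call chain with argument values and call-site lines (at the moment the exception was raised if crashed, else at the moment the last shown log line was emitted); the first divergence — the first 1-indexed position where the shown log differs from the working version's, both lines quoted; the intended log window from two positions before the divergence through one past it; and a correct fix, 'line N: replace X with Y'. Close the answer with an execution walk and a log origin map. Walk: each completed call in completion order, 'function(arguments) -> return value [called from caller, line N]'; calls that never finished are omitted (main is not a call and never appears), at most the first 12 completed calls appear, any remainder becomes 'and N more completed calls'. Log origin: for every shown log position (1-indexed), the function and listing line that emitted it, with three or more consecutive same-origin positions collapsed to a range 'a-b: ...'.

Answer: the defect is in audit_lot at line 4.
Core observation: Position 4 is the first bad log line: 'match at position None' should read 'match at position 3'.
Crash: verify_load, line 12, TypeError.
Call chain: main -> verify_load([-1, 4, 11, 5], 5) (called at line 19).
First divergence: position 4; shown 'match at position None' vs intended 'match at position 3'.
Intended log window:
  2: enter verify_load: 4 items against 5
  3: audit_lot: 4 entries, threshold 5
  4: match at position 3
  5: match at position 3
Execution walk:
  audit_lot([-1, 4, 11, 5], 5) -> None  [called from verify_load, line 10]
Log origins:
  1: from main, line 18
  2: from verify_load, line 9
  3: from audit_lot, line 2
  4: from verify_load, line 11
A correct fix: line 4: replace `readings[mark] == mark` with `readings[mark] == low`.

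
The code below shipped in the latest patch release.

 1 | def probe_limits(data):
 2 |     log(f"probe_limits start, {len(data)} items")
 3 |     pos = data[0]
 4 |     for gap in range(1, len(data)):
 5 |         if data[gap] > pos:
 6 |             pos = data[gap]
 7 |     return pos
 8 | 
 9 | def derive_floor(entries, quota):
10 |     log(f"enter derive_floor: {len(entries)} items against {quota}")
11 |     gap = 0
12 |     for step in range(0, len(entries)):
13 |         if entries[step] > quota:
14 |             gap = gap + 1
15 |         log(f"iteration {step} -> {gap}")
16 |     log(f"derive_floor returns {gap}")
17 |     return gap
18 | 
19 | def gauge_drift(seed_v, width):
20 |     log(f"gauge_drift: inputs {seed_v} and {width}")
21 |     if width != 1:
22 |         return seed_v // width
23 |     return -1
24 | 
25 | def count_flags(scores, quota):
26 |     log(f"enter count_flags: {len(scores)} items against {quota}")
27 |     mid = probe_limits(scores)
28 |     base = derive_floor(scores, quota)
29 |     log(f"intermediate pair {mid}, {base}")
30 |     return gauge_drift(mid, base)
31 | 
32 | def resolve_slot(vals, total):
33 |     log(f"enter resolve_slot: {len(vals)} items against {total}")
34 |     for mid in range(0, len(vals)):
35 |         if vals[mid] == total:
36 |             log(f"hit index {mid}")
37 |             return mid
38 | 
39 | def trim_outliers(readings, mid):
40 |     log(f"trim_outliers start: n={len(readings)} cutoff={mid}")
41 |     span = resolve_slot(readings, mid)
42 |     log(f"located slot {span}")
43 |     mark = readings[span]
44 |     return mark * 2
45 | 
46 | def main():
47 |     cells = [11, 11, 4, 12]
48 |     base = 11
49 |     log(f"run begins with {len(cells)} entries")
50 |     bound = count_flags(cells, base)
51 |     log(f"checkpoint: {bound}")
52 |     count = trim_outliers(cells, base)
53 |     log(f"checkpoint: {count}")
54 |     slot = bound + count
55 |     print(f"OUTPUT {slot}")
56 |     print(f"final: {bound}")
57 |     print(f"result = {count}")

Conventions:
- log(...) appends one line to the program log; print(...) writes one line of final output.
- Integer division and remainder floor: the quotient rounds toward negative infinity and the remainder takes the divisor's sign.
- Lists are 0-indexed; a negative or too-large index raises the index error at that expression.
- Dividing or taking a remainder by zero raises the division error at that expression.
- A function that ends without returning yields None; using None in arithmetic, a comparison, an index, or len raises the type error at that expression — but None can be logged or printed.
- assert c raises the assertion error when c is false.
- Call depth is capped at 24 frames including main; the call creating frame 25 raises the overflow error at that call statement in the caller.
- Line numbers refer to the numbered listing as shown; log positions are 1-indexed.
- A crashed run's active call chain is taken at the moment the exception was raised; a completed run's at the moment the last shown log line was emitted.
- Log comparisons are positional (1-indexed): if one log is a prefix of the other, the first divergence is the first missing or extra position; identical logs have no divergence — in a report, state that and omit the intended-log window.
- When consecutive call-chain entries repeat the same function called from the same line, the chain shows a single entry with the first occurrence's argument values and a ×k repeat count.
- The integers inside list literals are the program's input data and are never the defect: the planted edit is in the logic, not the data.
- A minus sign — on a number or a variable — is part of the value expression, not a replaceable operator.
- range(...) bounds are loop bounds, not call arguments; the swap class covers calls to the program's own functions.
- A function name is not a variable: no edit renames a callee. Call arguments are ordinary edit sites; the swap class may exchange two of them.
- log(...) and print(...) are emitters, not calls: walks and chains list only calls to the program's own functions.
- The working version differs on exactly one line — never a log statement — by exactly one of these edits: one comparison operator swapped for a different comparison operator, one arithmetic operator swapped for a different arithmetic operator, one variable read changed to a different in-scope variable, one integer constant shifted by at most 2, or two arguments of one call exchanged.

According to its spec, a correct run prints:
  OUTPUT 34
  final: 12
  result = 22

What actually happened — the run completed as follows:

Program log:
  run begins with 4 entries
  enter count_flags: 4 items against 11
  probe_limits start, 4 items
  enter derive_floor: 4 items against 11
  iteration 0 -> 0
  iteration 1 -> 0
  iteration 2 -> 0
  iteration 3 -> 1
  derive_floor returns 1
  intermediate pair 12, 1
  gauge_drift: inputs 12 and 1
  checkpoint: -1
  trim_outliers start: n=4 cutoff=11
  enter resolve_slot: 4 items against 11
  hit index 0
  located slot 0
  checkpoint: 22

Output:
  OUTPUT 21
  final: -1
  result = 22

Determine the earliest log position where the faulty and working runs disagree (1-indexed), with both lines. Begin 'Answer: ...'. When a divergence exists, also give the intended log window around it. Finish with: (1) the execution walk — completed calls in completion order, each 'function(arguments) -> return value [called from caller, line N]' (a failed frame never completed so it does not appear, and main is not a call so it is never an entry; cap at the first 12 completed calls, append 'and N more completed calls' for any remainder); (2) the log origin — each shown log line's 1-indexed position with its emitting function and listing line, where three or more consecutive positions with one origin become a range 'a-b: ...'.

Answer: position 12 — the shown line 'checkpoint: -1' should read 'checkpoint: 12'.
Intended log window:
  10: intermediate pair 12, 1
  11: gauge_drift: inputs 12 and 1
  12: checkpoint: 12
  13: trim_outliers start: n=4 cutoff=11
Execution walk:
  probe_limits([11, 11, 4, 12]) -> 12  [called from count_flags, line 27]
  derive_floor([11, 11, 4, 12], 11) -> 1  [called from count_flags, line 28]
  gauge_drift(12, 1) -> -1  [called from count_flags, line 30]
  count_flags([11, 11, 4, 12], 11) -> -1  [called from main, line 50]
  resolve_slot([11, 11, 4, 12], 11) -> 0  [called from trim_outliers, line 41]
  trim_outliers([11, 11, 4, 12], 11) -> 22  [called from main, line 52]
Log origins:
  1: logged in main at line 49
  2: logged in count_flags at line 26
  3: logged in probe_limits at line 2
  4: logged in derive_floor at line 10
  5-8: logged in derive_floor at line 15
  9: logged in derive_floor at line 16
  10: logged in count_flags at line 29
  11: logged in gauge_drift at line 20
  12: logged in main at line 51
  13: logged in trim_outliers at line 40
  14: logged in resolve_slot at line 33
  15: logged in resolve_slot at line 36
  16: logged in trim_outliers at line 42
  17: logged in main at line 53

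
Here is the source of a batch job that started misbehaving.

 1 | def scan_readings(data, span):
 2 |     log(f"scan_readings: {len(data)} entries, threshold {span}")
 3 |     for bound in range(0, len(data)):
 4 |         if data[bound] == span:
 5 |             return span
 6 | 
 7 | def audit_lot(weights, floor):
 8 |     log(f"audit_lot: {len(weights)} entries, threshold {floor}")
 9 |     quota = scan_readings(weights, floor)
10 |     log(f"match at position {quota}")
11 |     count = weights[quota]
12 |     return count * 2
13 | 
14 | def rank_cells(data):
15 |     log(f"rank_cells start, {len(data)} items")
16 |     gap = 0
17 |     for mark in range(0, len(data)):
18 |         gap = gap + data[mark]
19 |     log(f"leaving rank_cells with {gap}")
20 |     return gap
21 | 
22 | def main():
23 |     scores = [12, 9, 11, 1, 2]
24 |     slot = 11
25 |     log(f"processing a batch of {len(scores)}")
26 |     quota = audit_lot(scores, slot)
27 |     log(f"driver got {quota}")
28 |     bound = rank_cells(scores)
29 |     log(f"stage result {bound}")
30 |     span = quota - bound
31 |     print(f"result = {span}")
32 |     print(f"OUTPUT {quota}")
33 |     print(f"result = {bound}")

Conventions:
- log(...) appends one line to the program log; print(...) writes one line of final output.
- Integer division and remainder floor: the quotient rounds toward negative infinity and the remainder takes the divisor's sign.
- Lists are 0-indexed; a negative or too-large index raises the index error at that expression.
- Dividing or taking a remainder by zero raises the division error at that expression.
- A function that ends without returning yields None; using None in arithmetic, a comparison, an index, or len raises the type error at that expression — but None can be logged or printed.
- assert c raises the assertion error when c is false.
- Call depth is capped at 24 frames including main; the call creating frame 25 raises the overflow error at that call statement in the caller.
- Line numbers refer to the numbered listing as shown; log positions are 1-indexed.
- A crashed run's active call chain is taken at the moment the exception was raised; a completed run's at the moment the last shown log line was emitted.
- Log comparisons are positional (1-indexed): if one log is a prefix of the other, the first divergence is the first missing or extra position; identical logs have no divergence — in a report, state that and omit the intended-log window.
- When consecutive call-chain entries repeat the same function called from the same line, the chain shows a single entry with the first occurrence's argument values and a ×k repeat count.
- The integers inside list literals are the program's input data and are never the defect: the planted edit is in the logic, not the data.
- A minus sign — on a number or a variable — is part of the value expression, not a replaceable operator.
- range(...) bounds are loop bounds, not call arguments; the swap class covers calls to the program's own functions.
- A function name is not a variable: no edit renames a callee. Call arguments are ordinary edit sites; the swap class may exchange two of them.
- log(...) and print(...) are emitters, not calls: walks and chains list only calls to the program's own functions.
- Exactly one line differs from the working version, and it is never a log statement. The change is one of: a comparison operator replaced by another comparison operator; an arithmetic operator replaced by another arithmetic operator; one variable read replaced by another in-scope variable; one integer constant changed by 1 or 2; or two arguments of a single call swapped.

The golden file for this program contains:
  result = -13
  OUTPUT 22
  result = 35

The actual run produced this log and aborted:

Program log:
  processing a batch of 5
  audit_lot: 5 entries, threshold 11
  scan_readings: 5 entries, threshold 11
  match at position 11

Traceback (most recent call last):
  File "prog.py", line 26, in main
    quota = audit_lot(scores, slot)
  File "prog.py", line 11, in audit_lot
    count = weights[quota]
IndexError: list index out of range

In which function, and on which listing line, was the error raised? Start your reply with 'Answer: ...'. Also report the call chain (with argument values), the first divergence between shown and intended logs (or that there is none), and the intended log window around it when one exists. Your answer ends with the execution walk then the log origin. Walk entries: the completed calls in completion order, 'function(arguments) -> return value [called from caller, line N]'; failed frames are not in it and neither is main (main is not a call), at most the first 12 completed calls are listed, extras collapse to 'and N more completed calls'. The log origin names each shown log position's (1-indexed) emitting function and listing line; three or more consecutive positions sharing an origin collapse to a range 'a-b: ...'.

Answer: the error was raised in audit_lot, line 11.
The tell: The earliest visible damage is log position 4 — 'match at position 11' rather than the intended 'match at position 2'.
Call chain: main -> audit_lot([12, 9, 11, 1, 2], 11) (called at line 26).
First divergence: position 4 — shown 'match at position 11', intended 'match at position 2'.
Intended log window:
  2: audit_lot: 5 entries, threshold 11
  3: scan_readings: 5 entries, threshold 11
  4: match at position 2
  5: driver got 22
Execution walk:
  scan_readings([12, 9, 11, 1, 2], 11) -> 11  [called from audit_lot, line 9]
Log origin:
  1: from main, line 25
  2: from audit_lot, line 8
  3: from scan_readings, line 2
  4: from audit_lot, line 10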